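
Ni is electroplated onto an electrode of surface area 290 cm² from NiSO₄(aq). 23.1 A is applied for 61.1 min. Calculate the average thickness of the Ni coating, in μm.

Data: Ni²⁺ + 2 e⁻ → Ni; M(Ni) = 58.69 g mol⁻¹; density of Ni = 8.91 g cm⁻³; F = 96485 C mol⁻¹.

Q = I·t = 23.10 × 3666.0 = 84680 C; n(e⁻) = 0.8777 mol.
n(Ni) = n(e⁻)/2 = 0.4388 mol, so m = 0.4388 × 58.69 = 25.76 g.
Volume = m/ρ = 25.76 / 8.91 = 2.891 cm³.
Thickness = V/A = 2.891 / 290 = 0.00997 cm = 99.7 μm.

99.7 μm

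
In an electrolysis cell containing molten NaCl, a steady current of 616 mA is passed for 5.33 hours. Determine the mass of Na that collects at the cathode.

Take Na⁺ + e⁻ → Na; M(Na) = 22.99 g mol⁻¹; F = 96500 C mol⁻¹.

2.82 g

Q = I·t = 0.6160 A × 19188 s = 11820 C.
n(e⁻) = Q/F = 11820 / 96500 = 0.1225 mol.
Na⁺ + e⁻ → Na, so n(Na) = n(e⁻)/1 = 0.1225 mol.
m = n·M = 0.1225 × 22.99 = 2.82 g.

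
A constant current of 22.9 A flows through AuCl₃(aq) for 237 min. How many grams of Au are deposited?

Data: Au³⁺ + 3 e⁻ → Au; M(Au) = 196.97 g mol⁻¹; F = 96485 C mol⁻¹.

Q = I·t = 22.90 A × 14220 s = 325600 C.
n(e⁻) = Q/F = 325600 / 96485 = 3.375 mol.
Au³⁺ + 3 e⁻ → Au, so n(Au) = n(e⁻)/3 = 1.125 mol.
m = n·M = 1.125 × 196.97 = 222 g.

222 g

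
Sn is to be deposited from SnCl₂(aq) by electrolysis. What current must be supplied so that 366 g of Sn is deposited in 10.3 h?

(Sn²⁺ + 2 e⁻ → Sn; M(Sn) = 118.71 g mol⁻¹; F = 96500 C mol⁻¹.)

n(Sn) = 366 / 118.71 = 3.083 mol.
n(e⁻) = 2 × 3.083 = 6.166 mol.
Q = n(e⁻)·F = 6.166 × 96500 = 595000 C.
I = Q/t = 595000 / 37080 s = 16.0 A.

16.0 A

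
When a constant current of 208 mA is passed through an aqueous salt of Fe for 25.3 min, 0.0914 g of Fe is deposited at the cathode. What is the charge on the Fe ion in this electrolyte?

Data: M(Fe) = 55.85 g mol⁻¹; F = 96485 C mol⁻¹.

Q = I·t = 0.2080 A × 1518.0 s = 315.7 C, so n(e⁻) = 315.7/96485 = 0.003272 mol.
n(Fe) deposited = 0.0914 / 55.85 = 0.001637 mol.
Electrons per atom = n(e⁻)/n(Fe) = 0.003272 / 0.001637 = 2.00 ≈ 2, so the ion is Fe²⁺.

+2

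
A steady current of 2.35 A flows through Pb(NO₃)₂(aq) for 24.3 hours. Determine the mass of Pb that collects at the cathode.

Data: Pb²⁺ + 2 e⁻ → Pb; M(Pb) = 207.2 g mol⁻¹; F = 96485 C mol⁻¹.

221 g

Q = I·t = 2.350 A × 87480 s = 205600 C.
n(e⁻) = Q/F = 205600 / 96485 = 2.131 mol.
Pb²⁺ + 2 e⁻ → Pb, so n(Pb) = n(e⁻)/2 = 1.065 mol.
m = n·M = 1.065 × 207.2 = 221 g.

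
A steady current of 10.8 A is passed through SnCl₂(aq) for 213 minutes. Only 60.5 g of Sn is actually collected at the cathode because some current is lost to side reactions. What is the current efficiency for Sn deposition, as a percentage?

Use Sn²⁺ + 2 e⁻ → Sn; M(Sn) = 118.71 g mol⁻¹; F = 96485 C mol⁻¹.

Q = I·t = 10.80 × 12780 = 138000 C; n(e⁻) = 138000/96485 = 1.431 mol.
Theoretical n(Sn) = n(e⁻)/2 = 0.7153 mol, i.e. m_theo = 0.7153 × 118.71 = 84.91 g.
Efficiency = m_actual / m_theo = 60.5 / 84.91 = 71.3 %.

71.3 %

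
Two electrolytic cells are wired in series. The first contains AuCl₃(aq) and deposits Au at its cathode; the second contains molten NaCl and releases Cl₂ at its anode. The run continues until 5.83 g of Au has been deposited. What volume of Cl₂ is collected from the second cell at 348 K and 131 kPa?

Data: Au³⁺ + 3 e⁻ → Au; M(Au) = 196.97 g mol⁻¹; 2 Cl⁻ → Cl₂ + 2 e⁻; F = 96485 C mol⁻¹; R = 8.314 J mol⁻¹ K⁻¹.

n(Au) = 5.83 / 196.97 = 0.02960 mol, so n(e⁻) = 3 × 0.02960 = 0.08880 mol.
The cells are in series, so the same 0.08880 mol of electrons passes through the second cell.
2 Cl⁻ → Cl₂ + 2 e⁻ — 2 mol e⁻ per mol Cl₂, so n(Cl₂) = 0.08880/2 = 0.04440 mol.
V = nRT/P = (0.04440 × 8.314 × 348) / (131 × 10³) = 9.81 × 10⁻⁴ m³ = 0.981 L.

0.981 L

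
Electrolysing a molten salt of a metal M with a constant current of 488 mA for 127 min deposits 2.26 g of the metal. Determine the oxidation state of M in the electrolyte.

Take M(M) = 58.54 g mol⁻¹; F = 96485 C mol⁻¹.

Q = I·t = 0.4880 A × 7620.0 s = 3719 C, so n(e⁻) = 3719/96485 = 0.03854 mol.
n(M) deposited = 2.26 / 58.54 = 0.03861 mol.
Electrons per atom = n(e⁻)/n(M) = 0.03854 / 0.03861 = 0.998 ≈ 1, so the ion is M⁺.

+1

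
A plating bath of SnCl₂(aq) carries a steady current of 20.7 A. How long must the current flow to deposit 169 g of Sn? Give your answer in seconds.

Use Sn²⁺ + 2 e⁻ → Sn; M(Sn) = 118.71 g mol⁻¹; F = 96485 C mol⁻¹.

13300 s

n(Sn) = m/M = 169 / 118.71 = 1.424 mol.
Each Sn atom requires 2 electrons, so n(e⁻) = 2 × 1.424 = 2.847 mol.
Q = n(e⁻)·F = 2.847 × 96485 = 274700 C.
t = Q/I = 274700 / 20.70 A = 13270 s.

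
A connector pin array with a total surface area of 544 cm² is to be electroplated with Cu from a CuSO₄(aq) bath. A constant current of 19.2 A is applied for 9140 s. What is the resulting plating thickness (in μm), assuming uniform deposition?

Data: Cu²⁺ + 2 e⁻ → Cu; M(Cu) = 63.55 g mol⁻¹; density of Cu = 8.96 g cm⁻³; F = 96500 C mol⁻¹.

Q = I·t = 19.20 × 9140.0 = 175500 C; n(e⁻) = 1.819 mol.
n(Cu) = n(e⁻)/2 = 0.9093 mol, so m = 0.9093 × 63.55 = 57.78 g.
Volume = m/ρ = 57.78 / 8.96 = 6.449 cm³.
Thickness = V/A = 6.449 / 544 = 0.0119 cm = 119 μm.

119 μm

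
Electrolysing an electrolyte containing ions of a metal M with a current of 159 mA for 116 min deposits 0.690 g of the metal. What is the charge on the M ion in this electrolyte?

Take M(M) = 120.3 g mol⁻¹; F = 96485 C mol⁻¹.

+2

Q = I·t = 0.1590 A × 6960.0 s = 1107 C, so n(e⁻) = 1107/96485 = 0.01147 mol.
n(M) deposited = 0.690 / 120.3 = 0.005736 mol.
Electrons per atom = n(e⁻)/n(M) = 0.01147 / 0.005736 = 2.00 ≈ 2, so the ion is M²⁺.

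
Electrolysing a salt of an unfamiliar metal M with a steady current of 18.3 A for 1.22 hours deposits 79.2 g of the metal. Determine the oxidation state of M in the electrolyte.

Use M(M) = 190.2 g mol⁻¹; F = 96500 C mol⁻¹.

Q = I·t = 18.30 A × 4392.0 s = 80370 C, so n(e⁻) = 80370/96500 = 0.8329 mol.
n(M) deposited = 79.2 / 190.2 = 0.4164 mol.
Electrons per atom = n(e⁻)/n(M) = 0.8329 / 0.4164 = 2.00 ≈ 2, so the ion is M²⁺.

+2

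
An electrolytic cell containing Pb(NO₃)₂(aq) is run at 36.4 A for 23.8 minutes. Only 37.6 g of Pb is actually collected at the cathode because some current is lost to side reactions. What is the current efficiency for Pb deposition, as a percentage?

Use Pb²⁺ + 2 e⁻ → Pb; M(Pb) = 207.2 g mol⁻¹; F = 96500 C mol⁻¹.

67.4 %

Q = I·t = 36.40 × 1428.0 = 51980 C; n(e⁻) = 51980/96500 = 0.5386 mol.
Theoretical n(Pb) = n(e⁻)/2 = 0.2693 mol, i.e. m_theo = 0.2693 × 207.2 = 55.80 g.
Efficiency = m_actual / m_theo = 37.6 / 55.80 = 67.4 %.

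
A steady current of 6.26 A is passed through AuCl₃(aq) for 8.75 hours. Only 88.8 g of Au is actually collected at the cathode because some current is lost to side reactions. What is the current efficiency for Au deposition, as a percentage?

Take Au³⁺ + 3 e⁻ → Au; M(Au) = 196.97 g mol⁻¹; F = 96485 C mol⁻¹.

Q = I·t = 6.260 × 31500 = 197200 C; n(e⁻) = 197200/96485 = 2.044 mol.
Theoretical n(Au) = n(e⁻)/3 = 0.6812 mol, i.e. m_theo = 0.6812 × 196.97 = 134.2 g.
Efficiency = m_actual / m_theo = 88.8 / 134.2 = 66.2 %.

66.2 %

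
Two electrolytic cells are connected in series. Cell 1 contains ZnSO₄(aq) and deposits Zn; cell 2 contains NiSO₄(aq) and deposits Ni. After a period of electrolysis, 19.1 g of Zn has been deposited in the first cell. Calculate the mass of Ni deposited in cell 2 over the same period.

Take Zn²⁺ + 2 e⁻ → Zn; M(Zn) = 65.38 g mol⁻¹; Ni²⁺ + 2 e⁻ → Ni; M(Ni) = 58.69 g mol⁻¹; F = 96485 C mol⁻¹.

17.1 g

n(Zn) = 19.1 / 65.38 = 0.2921 mol.
Since Zn²⁺ + 2 e⁻ → Zn, n(e⁻) passed = 2 × 0.2921 = 0.5843 mol.
Cells in series carry the same charge, so the same 0.5843 mol of electrons passes through cell 2.
Ni²⁺ + 2 e⁻ → Ni, so n(Ni) = 0.5843 / 2 = 0.2921 mol.
m(Ni) = 0.2921 × 58.69 = 17.1 g.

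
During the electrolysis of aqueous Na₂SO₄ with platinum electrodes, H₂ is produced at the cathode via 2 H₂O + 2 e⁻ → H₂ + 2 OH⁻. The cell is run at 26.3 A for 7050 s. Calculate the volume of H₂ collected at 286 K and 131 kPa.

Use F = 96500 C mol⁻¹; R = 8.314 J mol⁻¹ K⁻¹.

Q = I·t = 26.30 A × 7050.0 s = 185400 C.
n(e⁻) = Q/F = 185400 / 96500 = 1.921 mol.
2 electrons are transferred per H₂ molecule, so n(H₂) = 1.921 / 2 = 0.9607 mol.
V = nRT/P = (0.9607 × 8.314 × 286) / (131 × 10³ Pa) = 0.0174 m³ = 17.4 L.

17.4 L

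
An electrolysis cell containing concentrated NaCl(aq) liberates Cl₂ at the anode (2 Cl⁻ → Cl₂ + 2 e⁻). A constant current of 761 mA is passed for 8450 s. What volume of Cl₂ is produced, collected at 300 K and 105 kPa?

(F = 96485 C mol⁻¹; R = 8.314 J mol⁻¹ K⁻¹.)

Q = I·t = 0.7610 A × 8450.0 s = 6430 C.
n(e⁻) = Q/F = 6430 / 96485 = 0.06665 mol.
2 electrons are transferred per Cl₂ molecule, so n(Cl₂) = 0.06665 / 2 = 0.03332 mol.
V = nRT/P = (0.03332 × 8.314 × 300) / (105 × 10³ Pa) = 7.92 × 10⁻⁴ m³ = 0.792 L.

0.792 L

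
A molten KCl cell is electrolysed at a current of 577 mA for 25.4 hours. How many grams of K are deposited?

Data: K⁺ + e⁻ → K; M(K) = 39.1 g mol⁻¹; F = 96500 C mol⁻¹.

21.4 g

Q = I·t = 0.5770 A × 91440 s = 52760 C.
n(e⁻) = Q/F = 52760 / 96500 = 0.5467 mol.
K⁺ + e⁻ → K, so n(K) = n(e⁻)/1 = 0.5467 mol.
m = n·M = 0.5467 × 39.1 = 21.4 g.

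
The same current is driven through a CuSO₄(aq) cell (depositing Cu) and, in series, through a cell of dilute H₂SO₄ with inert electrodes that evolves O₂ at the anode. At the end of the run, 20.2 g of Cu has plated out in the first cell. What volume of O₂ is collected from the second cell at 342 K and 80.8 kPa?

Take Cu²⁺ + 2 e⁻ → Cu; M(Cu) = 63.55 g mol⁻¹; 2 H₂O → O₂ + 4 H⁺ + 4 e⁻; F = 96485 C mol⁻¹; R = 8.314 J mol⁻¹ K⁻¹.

5.59 L

n(Cu) = 20.2 / 63.55 = 0.3179 mol, so n(e⁻) = 2 × 0.3179 = 0.6357 mol.
The cells are in series, so the same 0.6357 mol of electrons passes through the second cell.
2 H₂O → O₂ + 4 H⁺ + 4 e⁻ — 4 mol e⁻ per mol O₂, so n(O₂) = 0.6357/4 = 0.1589 mol.
V = nRT/P = (0.1589 × 8.314 × 342) / (80.8 × 10³) = 0.00559 m³ = 5.59 L.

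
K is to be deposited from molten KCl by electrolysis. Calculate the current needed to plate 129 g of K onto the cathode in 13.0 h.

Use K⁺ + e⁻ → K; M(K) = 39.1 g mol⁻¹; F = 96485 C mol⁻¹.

n(K) = 129 / 39.1 = 3.299 mol.
n(e⁻) = 1 × 3.299 = 3.299 mol.
Q = n(e⁻)·F = 3.299 × 96485 = 318300 C.
I = Q/t = 318300 / 46800 s = 6.80 A.

6.80 A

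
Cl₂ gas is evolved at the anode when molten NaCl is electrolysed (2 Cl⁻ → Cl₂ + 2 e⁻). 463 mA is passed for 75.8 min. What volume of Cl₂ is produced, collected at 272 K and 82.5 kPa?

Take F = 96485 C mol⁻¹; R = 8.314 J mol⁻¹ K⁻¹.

0.299 L

Q = I·t = 0.4630 A × 4548.0 s = 2106 C.
n(e⁻) = Q/F = 2106 / 96485 = 0.02182 mol.
2 electrons are transferred per Cl₂ molecule, so n(Cl₂) = 0.02182 / 2 = 0.01091 mol.
V = nRT/P = (0.01091 × 8.314 × 272) / (82.5 × 10³ Pa) = 2.99 × 10⁻⁴ m³ = 0.299 L.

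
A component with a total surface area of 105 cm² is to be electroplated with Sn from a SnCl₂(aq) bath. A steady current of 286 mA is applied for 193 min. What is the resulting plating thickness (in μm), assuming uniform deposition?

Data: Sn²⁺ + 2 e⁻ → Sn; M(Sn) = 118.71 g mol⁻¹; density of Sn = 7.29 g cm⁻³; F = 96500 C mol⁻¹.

Q = I·t = 0.2860 × 11580 = 3312 C; n(e⁻) = 0.03432 mol.
n(Sn) = n(e⁻)/2 = 0.01716 mol, so m = 0.01716 × 118.71 = 2.037 g.
Volume = m/ρ = 2.037 / 7.29 = 0.2794 cm³.
Thickness = V/A = 0.2794 / 105 = 0.00266 cm = 26.6 μm.

26.6 μm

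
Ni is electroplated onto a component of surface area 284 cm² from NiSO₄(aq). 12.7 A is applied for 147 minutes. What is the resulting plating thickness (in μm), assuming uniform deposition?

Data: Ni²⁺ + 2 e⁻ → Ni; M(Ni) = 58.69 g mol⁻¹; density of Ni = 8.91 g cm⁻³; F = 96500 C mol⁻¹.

135 μm

Q = I·t = 12.70 × 8820.0 = 112000 C; n(e⁻) = 1.161 mol.
n(Ni) = n(e⁻)/2 = 0.5804 mol, so m = 0.5804 × 58.69 = 34.06 g.
Volume = m/ρ = 34.06 / 8.91 = 3.823 cm³.
Thickness = V/A = 3.823 / 284 = 0.0135 cm = 135 μm.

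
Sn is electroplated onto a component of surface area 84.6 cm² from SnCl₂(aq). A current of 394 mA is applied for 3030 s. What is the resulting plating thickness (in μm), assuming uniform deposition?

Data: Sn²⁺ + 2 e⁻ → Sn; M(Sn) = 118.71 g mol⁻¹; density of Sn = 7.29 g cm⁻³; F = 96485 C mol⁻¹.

Q = I·t = 0.3940 × 3030.0 = 1194 C; n(e⁻) = 0.01237 mol.
n(Sn) = n(e⁻)/2 = 0.006187 mol, so m = 0.006187 × 118.71 = 0.7344 g.
Volume = m/ρ = 0.7344 / 7.29 = 0.1007 cm³.
Thickness = V/A = 0.1007 / 84.6 = 0.00119 cm = 11.9 μm.

11.9 μm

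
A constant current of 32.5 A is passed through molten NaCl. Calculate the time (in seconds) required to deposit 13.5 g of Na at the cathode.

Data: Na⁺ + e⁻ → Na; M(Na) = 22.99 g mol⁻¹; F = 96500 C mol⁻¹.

n(Na) = m/M = 13.5 / 22.99 = 0.5872 mol.
Each Na atom requires 1 electron, so n(e⁻) = 1 × 0.5872 = 0.5872 mol.
Q = n(e⁻)·F = 0.5872 × 96500 = 56670 C.
t = Q/I = 56670 / 32.50 A = 1744 s.

1740 s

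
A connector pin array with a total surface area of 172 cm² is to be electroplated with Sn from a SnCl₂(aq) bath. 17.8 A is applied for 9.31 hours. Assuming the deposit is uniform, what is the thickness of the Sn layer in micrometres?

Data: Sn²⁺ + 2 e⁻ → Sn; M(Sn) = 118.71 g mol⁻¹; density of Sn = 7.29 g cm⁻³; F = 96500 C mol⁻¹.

2930 μm

Q = I·t = 17.80 × 33516 = 596600 C; n(e⁻) = 6.182 mol.
n(Sn) = n(e⁻)/2 = 3.091 mol, so m = 3.091 × 118.71 = 366.9 g.
Volume = m/ρ = 366.9 / 7.29 = 50.34 cm³.
Thickness = V/A = 50.34 / 172 = 0.293 cm = 2930 μm.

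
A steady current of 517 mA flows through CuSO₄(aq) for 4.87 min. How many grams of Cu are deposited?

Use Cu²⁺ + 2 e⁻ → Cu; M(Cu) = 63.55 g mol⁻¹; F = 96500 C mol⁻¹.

0.0497 g

Q = I·t = 0.5170 A × 292.20 s = 151.1 C.
n(e⁻) = Q/F = 151.1 / 96500 = 0.001565 mol.
Cu²⁺ + 2 e⁻ → Cu, so n(Cu) = n(e⁻)/2 = 0.0007827 mol.
m = n·M = 0.0007827 × 63.55 = 0.0497 g.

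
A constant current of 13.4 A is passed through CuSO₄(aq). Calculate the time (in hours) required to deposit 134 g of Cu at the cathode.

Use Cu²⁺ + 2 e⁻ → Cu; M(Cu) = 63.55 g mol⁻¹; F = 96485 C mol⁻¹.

8.43 h

n(Cu) = m/M = 134 / 63.55 = 2.109 mol.
Each Cu atom requires 2 electrons, so n(e⁻) = 2 × 2.109 = 4.217 mol.
Q = n(e⁻)·F = 4.217 × 96485 = 406900 C.
t = Q/I = 406900 / 13.40 A = 30370 s = 8.43 h.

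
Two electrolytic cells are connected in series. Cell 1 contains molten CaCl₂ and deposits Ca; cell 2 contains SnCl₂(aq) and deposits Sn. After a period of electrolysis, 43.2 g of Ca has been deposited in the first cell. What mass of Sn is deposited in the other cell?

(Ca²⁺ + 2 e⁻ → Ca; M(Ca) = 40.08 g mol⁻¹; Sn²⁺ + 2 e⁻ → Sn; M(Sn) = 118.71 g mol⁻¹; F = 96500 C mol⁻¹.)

128 g

n(Ca) = 43.2 / 40.08 = 1.078 mol.
Since Ca²⁺ + 2 e⁻ → Ca, n(e⁻) passed = 2 × 1.078 = 2.156 mol.
Cells in series carry the same charge, so the same 2.156 mol of electrons passes through cell 2.
Sn²⁺ + 2 e⁻ → Sn, so n(Sn) = 2.156 / 2 = 1.078 mol.
m(Sn) = 1.078 × 118.71 = 128 g.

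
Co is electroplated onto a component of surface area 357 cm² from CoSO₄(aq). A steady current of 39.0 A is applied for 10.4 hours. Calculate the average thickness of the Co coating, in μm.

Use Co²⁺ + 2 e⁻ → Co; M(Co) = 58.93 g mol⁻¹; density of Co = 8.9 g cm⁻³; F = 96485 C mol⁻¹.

Q = I·t = 39.00 × 37440 = 1460000 C; n(e⁻) = 15.13 mol.
n(Co) = n(e⁻)/2 = 7.567 mol, so m = 7.567 × 58.93 = 445.9 g.
Volume = m/ρ = 445.9 / 8.9 = 50.10 cm³.
Thickness = V/A = 50.10 / 357 = 0.140 cm = 1400 μm.

1400 μm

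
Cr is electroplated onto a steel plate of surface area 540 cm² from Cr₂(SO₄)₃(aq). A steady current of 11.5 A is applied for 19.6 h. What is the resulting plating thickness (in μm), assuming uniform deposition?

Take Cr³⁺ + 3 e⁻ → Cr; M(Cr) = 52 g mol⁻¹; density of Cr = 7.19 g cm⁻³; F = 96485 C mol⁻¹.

Q = I·t = 11.50 × 70560 = 811400 C; n(e⁻) = 8.410 mol.
n(Cr) = n(e⁻)/3 = 2.803 mol, so m = 2.803 × 52 = 145.8 g.
Volume = m/ρ = 145.8 / 7.19 = 20.27 cm³.
Thickness = V/A = 20.27 / 540 = 0.0375 cm = 375 μm.

375 μm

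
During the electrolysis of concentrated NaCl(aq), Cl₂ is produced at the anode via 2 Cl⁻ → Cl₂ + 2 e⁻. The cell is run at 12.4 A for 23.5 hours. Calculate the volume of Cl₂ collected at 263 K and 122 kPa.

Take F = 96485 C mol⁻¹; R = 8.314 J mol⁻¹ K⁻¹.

Q = I·t = 12.40 A × 84600 s = 1049000 C.
n(e⁻) = Q/F = 1049000 / 96485 = 10.87 mol.
2 electrons are transferred per Cl₂ molecule, so n(Cl₂) = 10.87 / 2 = 5.436 mol.
V = nRT/P = (5.436 × 8.314 × 263) / (122 × 10³ Pa) = 0.0974 m³ = 97.4 L.

97.4 L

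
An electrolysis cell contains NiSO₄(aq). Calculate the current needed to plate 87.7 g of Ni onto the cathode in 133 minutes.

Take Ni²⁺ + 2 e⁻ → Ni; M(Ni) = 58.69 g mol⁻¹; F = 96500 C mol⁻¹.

n(Ni) = 87.7 / 58.69 = 1.494 mol.
n(e⁻) = 2 × 1.494 = 2.989 mol.
Q = n(e⁻)·F = 2.989 × 96500 = 288400 C.
I = Q/t = 288400 / 7980.0 s = 36.1 A.

36.1 A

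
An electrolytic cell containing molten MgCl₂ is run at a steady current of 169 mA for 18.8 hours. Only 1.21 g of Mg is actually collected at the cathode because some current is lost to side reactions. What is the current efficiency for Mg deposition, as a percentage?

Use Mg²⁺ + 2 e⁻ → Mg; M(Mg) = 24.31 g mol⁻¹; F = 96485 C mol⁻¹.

84.0 %

Q = I·t = 0.1690 × 67680 = 11440 C; n(e⁻) = 11440/96485 = 0.1185 mol.
Theoretical n(Mg) = n(e⁻)/2 = 0.05927 mol, i.e. m_theo = 0.05927 × 24.31 = 1.441 g.
Efficiency = m_actual / m_theo = 1.21 / 1.441 = 84.0 %.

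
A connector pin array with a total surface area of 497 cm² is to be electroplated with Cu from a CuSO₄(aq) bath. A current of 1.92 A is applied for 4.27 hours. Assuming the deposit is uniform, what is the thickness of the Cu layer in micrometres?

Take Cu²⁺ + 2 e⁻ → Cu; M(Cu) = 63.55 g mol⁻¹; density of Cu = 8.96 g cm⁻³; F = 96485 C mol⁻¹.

Q = I·t = 1.920 × 15372 = 29510 C; n(e⁻) = 0.3059 mol.
n(Cu) = n(e⁻)/2 = 0.1529 mol, so m = 0.1529 × 63.55 = 9.720 g.
Volume = m/ρ = 9.720 / 8.96 = 1.085 cm³.
Thickness = V/A = 1.085 / 497 = 0.00218 cm = 21.8 μm.

21.8 μm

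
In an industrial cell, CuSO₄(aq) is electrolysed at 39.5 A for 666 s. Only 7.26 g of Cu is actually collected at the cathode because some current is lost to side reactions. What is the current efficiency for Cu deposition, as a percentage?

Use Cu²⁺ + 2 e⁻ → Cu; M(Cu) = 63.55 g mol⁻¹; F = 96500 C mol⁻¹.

83.8 %

Q = I·t = 39.50 × 666.00 = 26310 C; n(e⁻) = 26310/96500 = 0.2726 mol.
Theoretical n(Cu) = n(e⁻)/2 = 0.1363 mol, i.e. m_theo = 0.1363 × 63.55 = 8.662 g.
Efficiency = m_actual / m_theo = 7.26 / 8.662 = 83.8 %.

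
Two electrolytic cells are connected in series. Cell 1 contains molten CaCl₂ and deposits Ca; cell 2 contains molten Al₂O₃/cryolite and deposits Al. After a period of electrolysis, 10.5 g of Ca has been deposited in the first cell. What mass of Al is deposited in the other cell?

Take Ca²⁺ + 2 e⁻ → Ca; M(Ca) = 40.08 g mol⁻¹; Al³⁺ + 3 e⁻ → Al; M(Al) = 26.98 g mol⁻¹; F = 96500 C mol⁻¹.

4.71 g

n(Ca) = 10.5 / 40.08 = 0.2620 mol.
Since Ca²⁺ + 2 e⁻ → Ca, n(e⁻) passed = 2 × 0.2620 = 0.5240 mol.
Cells in series carry the same charge, so the same 0.5240 mol of electrons passes through cell 2.
Al³⁺ + 3 e⁻ → Al, so n(Al) = 0.5240 / 3 = 0.1747 mol.
m(Al) = 0.1747 × 26.98 = 4.71 g.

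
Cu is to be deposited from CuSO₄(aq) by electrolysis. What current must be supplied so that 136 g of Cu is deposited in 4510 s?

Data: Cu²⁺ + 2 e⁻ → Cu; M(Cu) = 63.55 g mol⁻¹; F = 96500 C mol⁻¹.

n(Cu) = 136 / 63.55 = 2.140 mol.
n(e⁻) = 2 × 2.140 = 4.280 mol.
Q = n(e⁻)·F = 4.280 × 96500 = 413000 C.
I = Q/t = 413000 / 4510.0 s = 91.6 A.

91.6 A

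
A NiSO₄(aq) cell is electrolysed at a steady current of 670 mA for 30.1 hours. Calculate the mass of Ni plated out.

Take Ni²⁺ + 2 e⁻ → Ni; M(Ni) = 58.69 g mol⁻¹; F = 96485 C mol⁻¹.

Q = I·t = 0.6700 A × 108360 s = 72600 C.
n(e⁻) = Q/F = 72600 / 96485 = 0.7525 mol.
Ni²⁺ + 2 e⁻ → Ni, so n(Ni) = n(e⁻)/2 = 0.3762 mol.
m = n·M = 0.3762 × 58.69 = 22.1 g.

22.1 g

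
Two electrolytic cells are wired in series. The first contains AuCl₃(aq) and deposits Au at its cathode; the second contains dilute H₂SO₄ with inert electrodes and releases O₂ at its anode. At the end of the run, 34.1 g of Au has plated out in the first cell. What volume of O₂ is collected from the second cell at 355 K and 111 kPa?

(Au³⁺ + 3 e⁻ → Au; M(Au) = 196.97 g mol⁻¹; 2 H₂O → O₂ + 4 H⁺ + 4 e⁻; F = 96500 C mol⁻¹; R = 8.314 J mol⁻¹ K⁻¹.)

n(Au) = 34.1 / 196.97 = 0.1731 mol, so n(e⁻) = 3 × 0.1731 = 0.5194 mol.
The cells are in series, so the same 0.5194 mol of electrons passes through the second cell.
2 H₂O → O₂ + 4 H⁺ + 4 e⁻ — 4 mol e⁻ per mol O₂, so n(O₂) = 0.5194/4 = 0.1298 mol.
V = nRT/P = (0.1298 × 8.314 × 355) / (111 × 10³) = 0.00345 m³ = 3.45 L.

3.45 L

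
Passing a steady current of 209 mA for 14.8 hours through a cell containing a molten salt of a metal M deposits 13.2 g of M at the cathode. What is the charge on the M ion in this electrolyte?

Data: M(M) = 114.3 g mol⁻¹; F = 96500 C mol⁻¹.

+1

Q = I·t = 0.2090 A × 53280 s = 11140 C, so n(e⁻) = 11140/96500 = 0.1154 mol.
n(M) deposited = 13.2 / 114.3 = 0.1155 mol.
Electrons per atom = n(e⁻)/n(M) = 0.1154 / 0.1155 = 0.999 ≈ 1, so the ion is M⁺.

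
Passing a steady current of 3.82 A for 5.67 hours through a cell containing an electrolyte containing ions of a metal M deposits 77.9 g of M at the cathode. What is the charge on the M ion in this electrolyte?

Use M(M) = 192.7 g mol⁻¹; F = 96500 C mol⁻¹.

Q = I·t = 3.820 A × 20412 s = 77970 C, so n(e⁻) = 77970/96500 = 0.8080 mol.
n(M) deposited = 77.9 / 192.7 = 0.4043 mol.
Electrons per atom = n(e⁻)/n(M) = 0.8080 / 0.4043 = 2.00 ≈ 2, so the ion is M²⁺.

+2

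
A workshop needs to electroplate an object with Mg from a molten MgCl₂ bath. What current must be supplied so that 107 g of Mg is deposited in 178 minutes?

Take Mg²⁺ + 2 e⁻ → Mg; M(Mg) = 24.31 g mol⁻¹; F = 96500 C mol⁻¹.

n(Mg) = 107 / 24.31 = 4.401 mol.
n(e⁻) = 2 × 4.401 = 8.803 mol.
Q = n(e⁻)·F = 8.803 × 96500 = 849500 C.
I = Q/t = 849500 / 10680 s = 79.5 A.

79.5 A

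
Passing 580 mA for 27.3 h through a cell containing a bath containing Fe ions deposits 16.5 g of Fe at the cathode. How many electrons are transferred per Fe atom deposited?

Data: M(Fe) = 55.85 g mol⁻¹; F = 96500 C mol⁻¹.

Q = I·t = 0.5800 A × 98280 s = 57000 C, so n(e⁻) = 57000/96500 = 0.5907 mol.
n(Fe) deposited = 16.5 / 55.85 = 0.2954 mol.
Electrons per atom = n(e⁻)/n(Fe) = 0.5907 / 0.2954 = 2.00 ≈ 2, so the ion is Fe²⁺.

2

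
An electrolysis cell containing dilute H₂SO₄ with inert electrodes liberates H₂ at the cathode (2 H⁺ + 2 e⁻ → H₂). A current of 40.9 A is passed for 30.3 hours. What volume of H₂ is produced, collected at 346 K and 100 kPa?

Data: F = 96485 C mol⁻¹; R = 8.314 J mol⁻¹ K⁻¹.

665 L

Q = I·t = 40.90 A × 109080 s = 4461000 C.
n(e⁻) = Q/F = 4461000 / 96485 = 46.24 mol.
2 electrons are transferred per H₂ molecule, so n(H₂) = 46.24 / 2 = 23.12 mol.
V = nRT/P = (23.12 × 8.314 × 346) / (100 × 10³ Pa) = 0.665 m³ = 665 L.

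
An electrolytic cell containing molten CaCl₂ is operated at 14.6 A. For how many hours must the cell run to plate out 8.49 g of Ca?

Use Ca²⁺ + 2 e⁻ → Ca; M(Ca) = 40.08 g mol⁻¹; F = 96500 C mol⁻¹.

0.778 h

n(Ca) = m/M = 8.49 / 40.08 = 0.2118 mol.
Each Ca atom requires 2 electrons, so n(e⁻) = 2 × 0.2118 = 0.4237 mol.
Q = n(e⁻)·F = 0.4237 × 96500 = 40880 C.
t = Q/I = 40880 / 14.60 A = 2800 s = 0.778 h.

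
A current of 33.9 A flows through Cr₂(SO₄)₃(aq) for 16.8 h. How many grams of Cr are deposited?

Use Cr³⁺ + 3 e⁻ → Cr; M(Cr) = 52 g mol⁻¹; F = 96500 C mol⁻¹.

Q = I·t = 33.90 A × 60480 s = 2050000 C.
n(e⁻) = Q/F = 2050000 / 96500 = 21.25 mol.
Cr³⁺ + 3 e⁻ → Cr, so n(Cr) = n(e⁻)/3 = 7.082 mol.
m = n·M = 7.082 × 52 = 368 g.

368 g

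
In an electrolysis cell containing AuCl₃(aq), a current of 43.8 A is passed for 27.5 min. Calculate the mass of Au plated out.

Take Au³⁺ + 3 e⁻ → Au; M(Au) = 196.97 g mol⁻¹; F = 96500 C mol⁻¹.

Q = I·t = 43.80 A × 1650.0 s = 72270 C.
n(e⁻) = Q/F = 72270 / 96500 = 0.7489 mol.
Au³⁺ + 3 e⁻ → Au, so n(Au) = n(e⁻)/3 = 0.2496 mol.
m = n·M = 0.2496 × 196.97 = 49.2 g.

49.2 g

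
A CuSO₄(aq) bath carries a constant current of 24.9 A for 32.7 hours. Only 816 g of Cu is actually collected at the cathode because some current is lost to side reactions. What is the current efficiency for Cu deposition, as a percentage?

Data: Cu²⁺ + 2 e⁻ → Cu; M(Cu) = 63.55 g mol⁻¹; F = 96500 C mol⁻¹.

84.5 %

Q = I·t = 24.90 × 117720 = 2931000 C; n(e⁻) = 2931000/96500 = 30.38 mol.
Theoretical n(Cu) = n(e⁻)/2 = 15.19 mol, i.e. m_theo = 15.19 × 63.55 = 965.2 g.
Efficiency = m_actual / m_theo = 816 / 965.2 = 84.5 %.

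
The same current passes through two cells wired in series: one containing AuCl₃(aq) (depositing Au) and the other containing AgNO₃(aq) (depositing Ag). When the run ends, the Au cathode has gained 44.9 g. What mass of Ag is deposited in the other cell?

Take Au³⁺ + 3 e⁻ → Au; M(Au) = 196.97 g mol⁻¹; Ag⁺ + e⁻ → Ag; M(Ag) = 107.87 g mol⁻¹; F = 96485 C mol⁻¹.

73.8 g

n(Au) = 44.9 / 196.97 = 0.2280 mol.
Since Au³⁺ + 3 e⁻ → Au, n(e⁻) passed = 3 × 0.2280 = 0.6839 mol.
Cells in series carry the same charge, so the same 0.6839 mol of electrons passes through cell 2.
Ag⁺ + e⁻ → Ag, so n(Ag) = 0.6839 / 1 = 0.6839 mol.
m(Ag) = 0.6839 × 107.87 = 73.8 g.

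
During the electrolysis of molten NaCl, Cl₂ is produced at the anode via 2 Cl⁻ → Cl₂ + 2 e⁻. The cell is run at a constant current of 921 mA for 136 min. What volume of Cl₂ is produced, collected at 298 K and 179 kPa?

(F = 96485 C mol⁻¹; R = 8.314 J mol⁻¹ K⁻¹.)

0.539 L

Q = I·t = 0.9210 A × 8160.0 s = 7515 C.
n(e⁻) = Q/F = 7515 / 96485 = 0.07789 mol.
2 electrons are transferred per Cl₂ molecule, so n(Cl₂) = 0.07789 / 2 = 0.03895 mol.
V = nRT/P = (0.03895 × 8.314 × 298) / (179 × 10³ Pa) = 5.39 × 10⁻⁴ m³ = 0.539 L.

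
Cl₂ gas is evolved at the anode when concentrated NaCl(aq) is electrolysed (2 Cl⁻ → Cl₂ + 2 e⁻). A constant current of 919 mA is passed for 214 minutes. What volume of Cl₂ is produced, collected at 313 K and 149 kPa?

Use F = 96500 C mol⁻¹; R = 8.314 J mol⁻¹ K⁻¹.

1.07 L

Q = I·t = 0.9190 A × 12840 s = 11800 C.
n(e⁻) = Q/F = 11800 / 96500 = 0.1223 mol.
2 electrons are transferred per Cl₂ molecule, so n(Cl₂) = 0.1223 / 2 = 0.06114 mol.
V = nRT/P = (0.06114 × 8.314 × 313) / (149 × 10³ Pa) = 0.00107 m³ = 1.07 L.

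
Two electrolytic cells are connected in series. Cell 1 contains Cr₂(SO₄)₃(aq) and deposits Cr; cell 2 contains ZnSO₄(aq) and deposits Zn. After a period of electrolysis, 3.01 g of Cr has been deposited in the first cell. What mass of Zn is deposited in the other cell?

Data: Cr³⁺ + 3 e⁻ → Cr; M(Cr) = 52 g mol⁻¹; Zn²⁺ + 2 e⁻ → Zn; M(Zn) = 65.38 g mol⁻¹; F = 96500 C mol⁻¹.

n(Cr) = 3.01 / 52 = 0.05788 mol.
Since Cr³⁺ + 3 e⁻ → Cr, n(e⁻) passed = 3 × 0.05788 = 0.1737 mol.
Cells in series carry the same charge, so the same 0.1737 mol of electrons passes through cell 2.
Zn²⁺ + 2 e⁻ → Zn, so n(Zn) = 0.1737 / 2 = 0.08683 mol.
m(Zn) = 0.08683 × 65.38 = 5.68 g.

5.68 g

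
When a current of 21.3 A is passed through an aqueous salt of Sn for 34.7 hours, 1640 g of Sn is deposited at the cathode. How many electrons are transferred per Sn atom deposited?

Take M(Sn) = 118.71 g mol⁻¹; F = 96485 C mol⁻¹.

Q = I·t = 21.30 A × 124920 s = 2661000 C, so n(e⁻) = 2661000/96485 = 27.58 mol.
n(Sn) deposited = 1640 / 118.71 = 13.82 mol.
Electrons per atom = n(e⁻)/n(Sn) = 27.58 / 13.82 = 2.00 ≈ 2, so the ion is Sn²⁺.

2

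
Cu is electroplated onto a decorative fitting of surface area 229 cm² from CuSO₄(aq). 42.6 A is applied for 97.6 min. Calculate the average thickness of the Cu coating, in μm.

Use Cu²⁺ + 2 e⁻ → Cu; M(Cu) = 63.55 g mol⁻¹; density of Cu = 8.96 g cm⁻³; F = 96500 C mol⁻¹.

400 μm

Q = I·t = 42.60 × 5856.0 = 249500 C; n(e⁻) = 2.585 mol.
n(Cu) = n(e⁻)/2 = 1.293 mol, so m = 1.293 × 63.55 = 82.14 g.
Volume = m/ρ = 82.14 / 8.96 = 9.168 cm³.
Thickness = V/A = 9.168 / 229 = 0.0400 cm = 400 μm.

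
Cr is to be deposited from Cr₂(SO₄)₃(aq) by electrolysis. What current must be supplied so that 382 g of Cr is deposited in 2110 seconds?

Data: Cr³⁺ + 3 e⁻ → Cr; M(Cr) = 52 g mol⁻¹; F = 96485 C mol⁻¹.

n(Cr) = 382 / 52 = 7.346 mol.
n(e⁻) = 3 × 7.346 = 22.04 mol.
Q = n(e⁻)·F = 22.04 × 96485 = 2126000 C.
I = Q/t = 2126000 / 2110.0 s = 1010 A.

1010 A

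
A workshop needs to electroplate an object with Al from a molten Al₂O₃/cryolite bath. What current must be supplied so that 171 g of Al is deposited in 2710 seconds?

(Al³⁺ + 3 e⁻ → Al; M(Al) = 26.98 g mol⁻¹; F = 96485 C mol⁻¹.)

677 A

n(Al) = 171 / 26.98 = 6.338 mol.
n(e⁻) = 3 × 6.338 = 19.01 mol.
Q = n(e⁻)·F = 19.01 × 96485 = 1835000 C.
I = Q/t = 1835000 / 2710.0 s = 677 A.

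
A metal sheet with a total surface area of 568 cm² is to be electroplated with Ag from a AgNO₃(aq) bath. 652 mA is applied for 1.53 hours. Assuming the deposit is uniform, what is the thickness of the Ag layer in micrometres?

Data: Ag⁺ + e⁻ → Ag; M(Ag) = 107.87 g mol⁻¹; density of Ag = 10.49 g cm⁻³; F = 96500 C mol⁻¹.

Q = I·t = 0.6520 × 5508.0 = 3591 C; n(e⁻) = 0.03721 mol.
n(Ag) = n(e⁻)/1 = 0.03721 mol, so m = 0.03721 × 107.87 = 4.014 g.
Volume = m/ρ = 4.014 / 10.49 = 0.3827 cm³.
Thickness = V/A = 0.3827 / 568 = 6.74 × 10⁻⁴ cm = 6.74 μm.

6.74 μm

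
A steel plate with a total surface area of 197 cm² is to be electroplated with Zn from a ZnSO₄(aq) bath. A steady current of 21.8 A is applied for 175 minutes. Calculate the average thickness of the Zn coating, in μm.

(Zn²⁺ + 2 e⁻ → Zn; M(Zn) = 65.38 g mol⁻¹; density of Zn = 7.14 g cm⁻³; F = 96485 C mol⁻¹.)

Q = I·t = 21.80 × 10500 = 228900 C; n(e⁻) = 2.372 mol.
n(Zn) = n(e⁻)/2 = 1.186 mol, so m = 1.186 × 65.38 = 77.55 g.
Volume = m/ρ = 77.55 / 7.14 = 10.86 cm³.
Thickness = V/A = 10.86 / 197 = 0.0551 cm = 551 μm.

551 μm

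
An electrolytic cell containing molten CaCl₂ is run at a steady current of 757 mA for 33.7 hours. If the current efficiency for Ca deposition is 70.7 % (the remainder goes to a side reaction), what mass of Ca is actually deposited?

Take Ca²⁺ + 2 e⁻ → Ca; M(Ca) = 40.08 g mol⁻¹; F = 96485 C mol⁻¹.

13.5 g

Q = I·t = 0.7570 × 121320 = 91840 C.
n(e⁻) = 91840/96485 = 0.9518 mol; theoretically n(Ca) = 0.9518/2 = 0.4759 mol, m_theo = 19.08 g.
At 70.7 % efficiency, m_actual = 0.707 × 19.08 = 13.5 g.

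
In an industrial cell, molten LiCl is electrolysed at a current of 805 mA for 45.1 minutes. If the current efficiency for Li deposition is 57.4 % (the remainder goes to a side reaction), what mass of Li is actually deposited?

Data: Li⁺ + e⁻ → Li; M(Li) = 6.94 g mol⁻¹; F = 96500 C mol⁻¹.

Q = I·t = 0.8050 × 2706.0 = 2178 C.
n(e⁻) = 2178/96500 = 0.02257 mol; theoretically n(Li) = 0.02257/1 = 0.02257 mol, m_theo = 0.1567 g.
At 57.4 % efficiency, m_actual = 0.574 × 0.1567 = 0.0899 g.

0.0899 g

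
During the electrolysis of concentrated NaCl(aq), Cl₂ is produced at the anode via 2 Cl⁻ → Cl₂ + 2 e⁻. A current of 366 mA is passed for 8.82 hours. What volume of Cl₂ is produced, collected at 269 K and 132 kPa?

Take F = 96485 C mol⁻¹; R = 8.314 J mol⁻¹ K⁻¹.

Q = I·t = 0.3660 A × 31752 s = 11620 C.
n(e⁻) = Q/F = 11620 / 96485 = 0.1204 mol.
2 electrons are transferred per Cl₂ molecule, so n(Cl₂) = 0.1204 / 2 = 0.06022 mol.
V = nRT/P = (0.06022 × 8.314 × 269) / (132 × 10³ Pa) = 0.00102 m³ = 1.02 L.

1.02 L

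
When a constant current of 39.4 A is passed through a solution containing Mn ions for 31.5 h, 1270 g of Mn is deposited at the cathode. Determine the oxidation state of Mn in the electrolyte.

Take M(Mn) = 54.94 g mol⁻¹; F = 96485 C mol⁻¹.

+2

Q = I·t = 39.40 A × 113400 s = 4468000 C, so n(e⁻) = 4468000/96485 = 46.31 mol.
n(Mn) deposited = 1270 / 54.94 = 23.12 mol.
Electrons per atom = n(e⁻)/n(Mn) = 46.31 / 23.12 = 2.00 ≈ 2, so the ion is Mn²⁺.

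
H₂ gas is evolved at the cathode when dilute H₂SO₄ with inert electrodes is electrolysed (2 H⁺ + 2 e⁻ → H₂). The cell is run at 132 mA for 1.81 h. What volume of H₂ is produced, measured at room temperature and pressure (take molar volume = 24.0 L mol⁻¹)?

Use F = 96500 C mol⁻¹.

Q = I·t = 0.1320 A × 6516.0 s = 860.1 C.
n(e⁻) = Q/F = 860.1 / 96500 = 0.008913 mol.
2 electrons are transferred per H₂ molecule, so n(H₂) = 0.008913 / 2 = 0.004457 mol.
V = n × V_m = 0.004457 × 24.0 = 0.107 L.

0.107 L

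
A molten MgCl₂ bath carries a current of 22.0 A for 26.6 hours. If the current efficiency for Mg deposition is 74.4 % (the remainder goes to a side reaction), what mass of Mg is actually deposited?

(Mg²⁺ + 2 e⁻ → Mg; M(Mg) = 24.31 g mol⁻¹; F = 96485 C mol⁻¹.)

197 g

Q = I·t = 22.00 × 95760 = 2107000 C.
n(e⁻) = 2107000/96485 = 21.83 mol; theoretically n(Mg) = 21.83/2 = 10.92 mol, m_theo = 265.4 g.
At 74.4 % efficiency, m_actual = 0.744 × 265.4 = 197 g.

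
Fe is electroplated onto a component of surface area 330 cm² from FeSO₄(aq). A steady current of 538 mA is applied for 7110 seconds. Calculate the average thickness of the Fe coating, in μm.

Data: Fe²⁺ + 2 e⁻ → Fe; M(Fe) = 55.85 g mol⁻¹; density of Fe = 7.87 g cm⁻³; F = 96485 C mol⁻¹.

4.26 μm

Q = I·t = 0.5380 × 7110.0 = 3825 C; n(e⁻) = 0.03965 mol.
n(Fe) = n(e⁻)/2 = 0.01982 mol, so m = 0.01982 × 55.85 = 1.107 g.
Volume = m/ρ = 1.107 / 7.87 = 0.1407 cm³.
Thickness = V/A = 0.1407 / 330 = 4.26 × 10⁻⁴ cm = 4.26 μm.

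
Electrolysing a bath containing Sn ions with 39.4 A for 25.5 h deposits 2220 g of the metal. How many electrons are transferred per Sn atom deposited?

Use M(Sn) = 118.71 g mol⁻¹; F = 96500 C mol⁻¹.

Q = I·t = 39.40 A × 91800 s = 3617000 C, so n(e⁻) = 3617000/96500 = 37.48 mol.
n(Sn) deposited = 2220 / 118.71 = 18.70 mol.
Electrons per atom = n(e⁻)/n(Sn) = 37.48 / 18.70 = 2.00 ≈ 2, so the ion is Sn²⁺.

2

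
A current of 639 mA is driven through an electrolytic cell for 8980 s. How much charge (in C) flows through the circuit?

5740 C

Q = I·t = 0.6390 A × 8980.0 s = 5740 C.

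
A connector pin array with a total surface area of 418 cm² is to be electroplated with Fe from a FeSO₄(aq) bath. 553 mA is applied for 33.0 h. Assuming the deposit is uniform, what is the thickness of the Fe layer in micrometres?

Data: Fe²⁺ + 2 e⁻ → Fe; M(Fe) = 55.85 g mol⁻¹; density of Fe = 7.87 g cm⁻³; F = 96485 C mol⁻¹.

57.8 μm

Q = I·t = 0.5530 × 118800 = 65700 C; n(e⁻) = 0.6809 mol.
n(Fe) = n(e⁻)/2 = 0.3404 mol, so m = 0.3404 × 55.85 = 19.01 g.
Volume = m/ρ = 19.01 / 7.87 = 2.416 cm³.
Thickness = V/A = 2.416 / 418 = 0.00578 cm = 57.8 μm.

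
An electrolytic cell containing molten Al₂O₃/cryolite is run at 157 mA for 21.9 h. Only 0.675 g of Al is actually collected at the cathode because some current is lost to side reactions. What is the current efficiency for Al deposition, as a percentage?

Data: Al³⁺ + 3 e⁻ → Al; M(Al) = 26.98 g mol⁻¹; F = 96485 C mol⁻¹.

Q = I·t = 0.1570 × 78840 = 12380 C; n(e⁻) = 12380/96485 = 0.1283 mol.
Theoretical n(Al) = n(e⁻)/3 = 0.04276 mol, i.e. m_theo = 0.04276 × 26.98 = 1.154 g.
Efficiency = m_actual / m_theo = 0.675 / 1.154 = 58.5 %.

58.5 %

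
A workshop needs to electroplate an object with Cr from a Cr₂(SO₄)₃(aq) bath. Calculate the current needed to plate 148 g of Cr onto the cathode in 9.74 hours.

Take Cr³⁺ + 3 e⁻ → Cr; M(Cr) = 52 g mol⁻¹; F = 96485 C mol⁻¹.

n(Cr) = 148 / 52 = 2.846 mol.
n(e⁻) = 3 × 2.846 = 8.538 mol.
Q = n(e⁻)·F = 8.538 × 96485 = 823800 C.
I = Q/t = 823800 / 35064 s = 23.5 A.

23.5 A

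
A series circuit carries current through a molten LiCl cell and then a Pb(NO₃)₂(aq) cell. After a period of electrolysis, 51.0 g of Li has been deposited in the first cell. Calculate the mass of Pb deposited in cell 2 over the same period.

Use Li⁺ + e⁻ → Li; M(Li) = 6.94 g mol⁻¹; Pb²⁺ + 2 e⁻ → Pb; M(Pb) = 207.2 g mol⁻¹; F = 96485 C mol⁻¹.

n(Li) = 51.0 / 6.94 = 7.349 mol.
Since Li⁺ + e⁻ → Li, n(e⁻) passed = 1 × 7.349 = 7.349 mol.
Cells in series carry the same charge, so the same 7.349 mol of electrons passes through cell 2.
Pb²⁺ + 2 e⁻ → Pb, so n(Pb) = 7.349 / 2 = 3.674 mol.
m(Pb) = 3.674 × 207.2 = 761 g.

761 g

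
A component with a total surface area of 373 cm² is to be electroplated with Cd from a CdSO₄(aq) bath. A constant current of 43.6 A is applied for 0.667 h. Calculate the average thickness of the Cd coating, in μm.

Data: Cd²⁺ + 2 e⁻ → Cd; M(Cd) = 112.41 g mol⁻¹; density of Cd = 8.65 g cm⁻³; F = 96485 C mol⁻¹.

189 μm

Q = I·t = 43.60 × 2401.2 = 104700 C; n(e⁻) = 1.085 mol.
n(Cd) = n(e⁻)/2 = 0.5425 mol, so m = 0.5425 × 112.41 = 60.99 g.
Volume = m/ρ = 60.99 / 8.65 = 7.050 cm³.
Thickness = V/A = 7.050 / 373 = 0.0189 cm = 189 μm.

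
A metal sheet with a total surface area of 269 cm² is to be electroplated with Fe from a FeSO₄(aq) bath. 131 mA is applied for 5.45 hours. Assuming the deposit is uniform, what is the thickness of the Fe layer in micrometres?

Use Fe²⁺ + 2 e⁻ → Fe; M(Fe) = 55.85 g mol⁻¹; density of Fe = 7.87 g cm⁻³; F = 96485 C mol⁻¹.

Q = I·t = 0.1310 × 19620 = 2570 C; n(e⁻) = 0.02664 mol.
n(Fe) = n(e⁻)/2 = 0.01332 mol, so m = 0.01332 × 55.85 = 0.7439 g.
Volume = m/ρ = 0.7439 / 7.87 = 0.09452 cm³.
Thickness = V/A = 0.09452 / 269 = 3.51 × 10⁻⁴ cm = 3.51 μm.

3.51 μm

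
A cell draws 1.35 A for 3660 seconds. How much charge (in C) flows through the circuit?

Q = I·t = 1.350 A × 3660.0 s = 4940 C.

4940 C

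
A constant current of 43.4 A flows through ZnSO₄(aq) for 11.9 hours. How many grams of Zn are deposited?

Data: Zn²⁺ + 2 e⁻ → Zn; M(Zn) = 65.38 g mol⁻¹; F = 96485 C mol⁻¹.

630 g

Q = I·t = 43.40 A × 42840 s = 1859000 C.
n(e⁻) = Q/F = 1859000 / 96485 = 19.27 mol.
Zn²⁺ + 2 e⁻ → Zn, so n(Zn) = n(e⁻)/2 = 9.635 mol.
m = n·M = 9.635 × 65.38 = 630 g.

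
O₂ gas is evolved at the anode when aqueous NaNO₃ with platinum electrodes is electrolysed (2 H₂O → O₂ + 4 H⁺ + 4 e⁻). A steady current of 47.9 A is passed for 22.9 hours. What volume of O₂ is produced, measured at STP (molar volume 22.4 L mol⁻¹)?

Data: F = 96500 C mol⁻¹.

229 L

Q = I·t = 47.90 A × 82440 s = 3949000 C.
n(e⁻) = Q/F = 3949000 / 96500 = 40.92 mol.
4 electrons are transferred per O₂ molecule, so n(O₂) = 40.92 / 4 = 10.23 mol.
V = n × V_m = 10.23 × 22.4 = 229 L.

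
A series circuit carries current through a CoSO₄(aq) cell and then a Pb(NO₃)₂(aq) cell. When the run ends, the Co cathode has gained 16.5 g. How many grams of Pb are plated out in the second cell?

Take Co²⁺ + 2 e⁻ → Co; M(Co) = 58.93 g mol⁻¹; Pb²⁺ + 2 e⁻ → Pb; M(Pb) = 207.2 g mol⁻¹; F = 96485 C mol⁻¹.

n(Co) = 16.5 / 58.93 = 0.2800 mol.
Since Co²⁺ + 2 e⁻ → Co, n(e⁻) passed = 2 × 0.2800 = 0.5600 mol.
Cells in series carry the same charge, so the same 0.5600 mol of electrons passes through cell 2.
Pb²⁺ + 2 e⁻ → Pb, so n(Pb) = 0.5600 / 2 = 0.2800 mol.
m(Pb) = 0.2800 × 207.2 = 58.0 g.

58.0 g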